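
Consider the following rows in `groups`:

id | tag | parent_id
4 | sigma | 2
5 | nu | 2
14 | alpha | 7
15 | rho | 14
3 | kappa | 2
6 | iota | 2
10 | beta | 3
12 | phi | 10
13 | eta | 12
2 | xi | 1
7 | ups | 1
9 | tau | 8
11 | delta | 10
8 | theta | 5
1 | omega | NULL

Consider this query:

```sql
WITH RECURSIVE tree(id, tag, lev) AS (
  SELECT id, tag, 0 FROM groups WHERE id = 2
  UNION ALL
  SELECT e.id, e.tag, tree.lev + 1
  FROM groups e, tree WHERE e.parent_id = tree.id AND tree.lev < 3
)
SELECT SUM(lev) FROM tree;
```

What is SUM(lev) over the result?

Base: id=2 (xi) at lev 0.
Iteration 1: rows with parent_id in {2} -> kappa (id 3, lev 1), sigma (id 4, lev 1), nu (id 5, lev 1), iota (id 6, lev 1).
Iteration 2: rows with parent_id in {3,4,5,6} -> theta (id 8, lev 2), beta (id 10, lev 2).
Iteration 3: rows with parent_id in {8,10} -> tau (id 9, lev 3), delta (id 11, lev 3), phi (id 12, lev 3).
Iteration 4: lev < 3 fails for all current rows; recursion stops.
SUM(lev) = 0 + 1 + 1 + 1 + 1 + 2 + 2 + 3 + 3 + 3 = 17.

17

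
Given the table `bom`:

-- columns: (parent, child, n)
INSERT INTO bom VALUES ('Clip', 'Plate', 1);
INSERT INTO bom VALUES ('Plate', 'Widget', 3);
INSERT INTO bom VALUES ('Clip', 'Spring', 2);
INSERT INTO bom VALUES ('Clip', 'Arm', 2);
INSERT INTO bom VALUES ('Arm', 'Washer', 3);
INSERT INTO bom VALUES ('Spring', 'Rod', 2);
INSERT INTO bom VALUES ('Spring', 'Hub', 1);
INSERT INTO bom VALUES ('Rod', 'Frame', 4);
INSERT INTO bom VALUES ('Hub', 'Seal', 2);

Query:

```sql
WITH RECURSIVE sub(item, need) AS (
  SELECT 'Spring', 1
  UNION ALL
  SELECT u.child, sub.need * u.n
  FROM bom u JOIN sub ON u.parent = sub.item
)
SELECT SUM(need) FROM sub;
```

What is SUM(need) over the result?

14

Base: (Spring, need=1).
Iteration 1: components of {Spring} -> Hub = 1*1 = 1, Rod = 1*2 = 2.
Iteration 2: components of {Hub,Rod} -> Frame = 2*4 = 8, Seal = 1*2 = 2.
Iteration 3: no further components; recursion stops.
SUM(need) = 1 + 2 + 1 + 8 + 2 = 14.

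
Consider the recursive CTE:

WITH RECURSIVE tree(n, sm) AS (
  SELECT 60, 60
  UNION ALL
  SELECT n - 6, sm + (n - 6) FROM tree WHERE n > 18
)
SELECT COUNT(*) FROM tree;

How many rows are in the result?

8

Base: n=60, sm=60.
Iteration 1: 60 > 18 holds -> n = 60 - 6 = 54, sm = 60 + 54 = 114.
Iteration 2: 54 > 18 holds -> n = 54 - 6 = 48, sm = 114 + 48 = 162.
Iteration 3: 48 > 18 holds -> n = 48 - 6 = 42, sm = 162 + 42 = 204.
Iteration 4: 42 > 18 holds -> n = 42 - 6 = 36, sm = 204 + 36 = 240.
Iteration 5: 36 > 18 holds -> n = 36 - 6 = 30, sm = 240 + 30 = 270.
Iteration 6: 30 > 18 holds -> n = 30 - 6 = 24, sm = 270 + 24 = 294.
Iteration 7: 24 > 18 holds -> n = 24 - 6 = 18, sm = 294 + 18 = 312.
Iteration 8: 18 > 18 fails; recursion stops.
Total rows emitted: 8.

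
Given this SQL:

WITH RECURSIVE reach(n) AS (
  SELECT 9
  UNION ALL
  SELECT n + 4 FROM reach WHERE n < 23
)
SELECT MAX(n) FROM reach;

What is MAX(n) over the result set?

25

Base: n=9.
Iteration 1: 9 < 23 holds -> n = 9 + 4 = 13.
Iteration 2: 13 < 23 holds -> n = 13 + 4 = 17.
Iteration 3: 17 < 23 holds -> n = 17 + 4 = 21.
Iteration 4: 21 < 23 holds -> n = 21 + 4 = 25.
Iteration 5: 25 < 23 fails; recursion stops.
n values: 9, 13, 17, 21, 25; the maximum is 25.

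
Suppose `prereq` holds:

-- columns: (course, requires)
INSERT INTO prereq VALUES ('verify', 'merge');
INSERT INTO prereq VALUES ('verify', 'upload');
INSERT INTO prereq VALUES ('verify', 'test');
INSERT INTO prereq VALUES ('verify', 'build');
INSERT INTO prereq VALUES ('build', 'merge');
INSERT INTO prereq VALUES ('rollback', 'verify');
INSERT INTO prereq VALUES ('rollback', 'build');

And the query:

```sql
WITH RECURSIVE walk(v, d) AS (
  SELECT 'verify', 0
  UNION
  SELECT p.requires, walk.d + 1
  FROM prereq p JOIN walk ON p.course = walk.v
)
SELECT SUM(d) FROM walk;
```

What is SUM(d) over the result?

Base: (verify, d=0).
Iteration 1: edges from {verify} -> (build, d=1), (merge, d=1), (test, d=1), (upload, d=1).
Iteration 2: edges from {build,merge,test,upload} -> (merge, d=2).
Iteration 3: no outgoing edges from {merge}; recursion stops.
SUM(d) = 0 + 1 + 1 + 1 + 1 + 2 = 6.

6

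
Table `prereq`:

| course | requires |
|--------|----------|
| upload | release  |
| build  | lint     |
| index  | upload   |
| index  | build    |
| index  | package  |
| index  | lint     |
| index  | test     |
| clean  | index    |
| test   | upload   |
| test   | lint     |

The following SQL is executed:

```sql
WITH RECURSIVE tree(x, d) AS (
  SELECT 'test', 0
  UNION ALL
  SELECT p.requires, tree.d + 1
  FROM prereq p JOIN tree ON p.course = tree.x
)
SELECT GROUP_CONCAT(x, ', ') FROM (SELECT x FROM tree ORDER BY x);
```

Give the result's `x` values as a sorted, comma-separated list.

Base: (test, d=0).
Iteration 1: edges from {test} -> (lint, d=1), (upload, d=1).
Iteration 2: edges from {lint,upload} -> (release, d=2).
Iteration 3: no outgoing edges from {release}; recursion stops.

lint, release, test, upload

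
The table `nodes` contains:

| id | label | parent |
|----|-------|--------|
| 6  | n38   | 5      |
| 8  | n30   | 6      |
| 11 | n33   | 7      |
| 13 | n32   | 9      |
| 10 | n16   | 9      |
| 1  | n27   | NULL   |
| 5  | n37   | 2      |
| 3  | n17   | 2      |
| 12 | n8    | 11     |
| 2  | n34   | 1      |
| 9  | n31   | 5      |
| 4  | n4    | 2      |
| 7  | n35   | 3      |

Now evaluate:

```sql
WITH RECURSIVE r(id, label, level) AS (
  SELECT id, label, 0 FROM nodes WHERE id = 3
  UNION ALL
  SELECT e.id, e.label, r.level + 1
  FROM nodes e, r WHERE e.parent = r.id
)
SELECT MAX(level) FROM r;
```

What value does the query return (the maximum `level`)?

Base: id=3 (n17) at level 0.
Iteration 1: rows with parent in {3} -> n35 (id 7, level 1).
Iteration 2: rows with parent in {7} -> n33 (id 11, level 2).
Iteration 3: rows with parent in {11} -> n8 (id 12, level 3).
Iteration 4: no rows with parent in {12}; recursion stops.
level values: 0, 1, 2, 3; the maximum is 3.

3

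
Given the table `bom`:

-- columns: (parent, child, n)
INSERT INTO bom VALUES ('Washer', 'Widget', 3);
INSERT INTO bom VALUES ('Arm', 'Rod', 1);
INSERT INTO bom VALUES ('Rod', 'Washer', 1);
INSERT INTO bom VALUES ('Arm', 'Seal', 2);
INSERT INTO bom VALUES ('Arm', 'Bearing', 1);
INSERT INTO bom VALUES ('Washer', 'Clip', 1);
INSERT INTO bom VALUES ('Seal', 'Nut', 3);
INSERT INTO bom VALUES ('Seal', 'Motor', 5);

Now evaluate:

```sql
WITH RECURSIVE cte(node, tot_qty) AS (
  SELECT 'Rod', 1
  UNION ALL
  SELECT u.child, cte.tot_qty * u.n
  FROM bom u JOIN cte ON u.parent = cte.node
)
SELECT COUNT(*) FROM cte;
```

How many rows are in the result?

Base: (Rod, tot_qty=1).
Iteration 1: components of {Rod} -> Washer = 1*1 = 1.
Iteration 2: components of {Washer} -> Clip = 1*1 = 1, Widget = 1*3 = 3.
Iteration 3: no further components; recursion stops.
Total rows emitted: 4.

4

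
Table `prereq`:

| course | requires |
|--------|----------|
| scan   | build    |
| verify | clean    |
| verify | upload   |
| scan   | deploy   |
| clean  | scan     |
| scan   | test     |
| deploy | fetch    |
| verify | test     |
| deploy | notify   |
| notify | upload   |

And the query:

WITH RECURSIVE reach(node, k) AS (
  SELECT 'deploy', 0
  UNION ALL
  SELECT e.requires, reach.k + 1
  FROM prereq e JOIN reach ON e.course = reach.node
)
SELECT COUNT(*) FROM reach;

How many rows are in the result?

Base: (deploy, k=0).
Iteration 1: edges from {deploy} -> (fetch, k=1), (notify, k=1).
Iteration 2: edges from {fetch,notify} -> (upload, k=2).
Iteration 3: no outgoing edges from {upload}; recursion stops.
Total rows emitted: 4.

4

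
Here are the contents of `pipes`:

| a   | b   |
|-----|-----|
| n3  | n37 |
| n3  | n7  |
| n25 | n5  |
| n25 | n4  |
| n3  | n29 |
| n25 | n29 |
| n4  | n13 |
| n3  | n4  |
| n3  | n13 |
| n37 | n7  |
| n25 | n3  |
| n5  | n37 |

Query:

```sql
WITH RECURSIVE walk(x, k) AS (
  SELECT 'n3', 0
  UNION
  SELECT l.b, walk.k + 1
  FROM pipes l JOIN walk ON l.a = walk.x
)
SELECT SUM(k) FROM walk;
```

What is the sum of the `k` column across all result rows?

9

Base: (n3, k=0).
Iteration 1: edges from {n3} -> (n13, k=1), (n29, k=1), (n37, k=1), (n4, k=1), (n7, k=1).
Iteration 2: edges from {n13,n29,n37,n4,n7} -> (n13, k=2), (n7, k=2).
Iteration 3: no outgoing edges from {n13,n7}; recursion stops.
SUM(k) = 0 + 1 + 1 + 1 + 1 + 1 + 2 + 2 = 9.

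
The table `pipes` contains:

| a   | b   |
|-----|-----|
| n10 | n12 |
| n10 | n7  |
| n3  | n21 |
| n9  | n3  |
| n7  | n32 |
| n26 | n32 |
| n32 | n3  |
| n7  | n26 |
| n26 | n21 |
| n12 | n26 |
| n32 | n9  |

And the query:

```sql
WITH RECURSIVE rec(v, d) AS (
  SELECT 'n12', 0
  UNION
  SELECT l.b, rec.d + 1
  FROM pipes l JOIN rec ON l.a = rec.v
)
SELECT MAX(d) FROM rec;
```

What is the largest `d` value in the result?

5

Base: (n12, d=0).
Iteration 1: edges from {n12} -> (n26, d=1).
Iteration 2: edges from {n26} -> (n21, d=2), (n32, d=2).
Iteration 3: edges from {n21,n32} -> (n3, d=3), (n9, d=3).
Iteration 4: edges from {n3,n9} -> (n21, d=4), (n3, d=4).
Iteration 5: edges from {n21,n3} -> (n21, d=5).
Iteration 6: no outgoing edges from {n21}; recursion stops.
d values: 0, 1, 2, 2, 3, 3, 4, 4, 5; the maximum is 5.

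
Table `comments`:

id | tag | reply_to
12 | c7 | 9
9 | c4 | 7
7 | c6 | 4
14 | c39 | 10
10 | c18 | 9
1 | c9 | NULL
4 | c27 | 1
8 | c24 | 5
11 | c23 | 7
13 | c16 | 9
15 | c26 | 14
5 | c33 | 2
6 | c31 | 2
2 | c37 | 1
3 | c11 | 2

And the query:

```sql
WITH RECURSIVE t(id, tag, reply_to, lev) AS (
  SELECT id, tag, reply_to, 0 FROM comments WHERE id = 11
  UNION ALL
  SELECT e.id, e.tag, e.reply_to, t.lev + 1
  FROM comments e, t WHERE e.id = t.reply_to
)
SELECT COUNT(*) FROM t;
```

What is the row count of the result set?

4

Base: id=11 (c23), reply_to=7, lev 0.
Iteration 1: join on id=7 -> c6 (id 7, reply_to=4, lev 1).
Iteration 2: join on id=4 -> c27 (id 4, reply_to=1, lev 2).
Iteration 3: join on id=1 -> c9 (id 1, reply_to=NULL, lev 3).
Iteration 4: reply_to is NULL; no match; recursion stops.
Total rows emitted: 4.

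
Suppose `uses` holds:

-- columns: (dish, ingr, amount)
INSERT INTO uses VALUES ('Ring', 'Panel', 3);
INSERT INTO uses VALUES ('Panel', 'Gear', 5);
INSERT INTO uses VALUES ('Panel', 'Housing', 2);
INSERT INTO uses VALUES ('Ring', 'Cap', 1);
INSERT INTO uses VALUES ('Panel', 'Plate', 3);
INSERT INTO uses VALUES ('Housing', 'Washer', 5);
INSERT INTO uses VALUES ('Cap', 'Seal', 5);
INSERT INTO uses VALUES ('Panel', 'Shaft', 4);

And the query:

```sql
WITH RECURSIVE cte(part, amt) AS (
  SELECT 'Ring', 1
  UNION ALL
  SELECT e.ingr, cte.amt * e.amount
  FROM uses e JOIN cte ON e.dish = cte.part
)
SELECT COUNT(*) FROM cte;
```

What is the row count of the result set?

9

Base: (Ring, amt=1).
Iteration 1: components of {Ring} -> Cap = 1*1 = 1, Panel = 1*3 = 3.
Iteration 2: components of {Cap,Panel} -> Gear = 3*5 = 15, Housing = 3*2 = 6, Plate = 3*3 = 9, Seal = 1*5 = 5, Shaft = 3*4 = 12.
Iteration 3: components of {Gear,Housing,Plate,Seal,Shaft} -> Washer = 6*5 = 30.
Iteration 4: no further components; recursion stops.
Total rows emitted: 9.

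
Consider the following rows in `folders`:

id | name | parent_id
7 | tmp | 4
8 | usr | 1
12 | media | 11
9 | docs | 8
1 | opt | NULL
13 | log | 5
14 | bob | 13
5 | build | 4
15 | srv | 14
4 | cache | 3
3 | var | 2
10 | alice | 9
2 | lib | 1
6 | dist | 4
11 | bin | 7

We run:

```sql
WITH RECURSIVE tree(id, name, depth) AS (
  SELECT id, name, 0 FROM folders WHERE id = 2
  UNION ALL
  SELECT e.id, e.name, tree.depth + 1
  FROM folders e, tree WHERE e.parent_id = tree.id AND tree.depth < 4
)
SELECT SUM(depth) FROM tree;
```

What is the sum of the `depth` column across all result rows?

Base: id=2 (lib) at depth 0.
Iteration 1: rows with parent_id in {2} -> var (id 3, depth 1).
Iteration 2: rows with parent_id in {3} -> cache (id 4, depth 2).
Iteration 3: rows with parent_id in {4} -> build (id 5, depth 3), dist (id 6, depth 3), tmp (id 7, depth 3).
Iteration 4: rows with parent_id in {5,6,7} -> bin (id 11, depth 4), log (id 13, depth 4).
Iteration 5: depth < 4 fails for all current rows; recursion stops.
SUM(depth) = 0 + 1 + 2 + 3 + 3 + 3 + 4 + 4 = 20.

20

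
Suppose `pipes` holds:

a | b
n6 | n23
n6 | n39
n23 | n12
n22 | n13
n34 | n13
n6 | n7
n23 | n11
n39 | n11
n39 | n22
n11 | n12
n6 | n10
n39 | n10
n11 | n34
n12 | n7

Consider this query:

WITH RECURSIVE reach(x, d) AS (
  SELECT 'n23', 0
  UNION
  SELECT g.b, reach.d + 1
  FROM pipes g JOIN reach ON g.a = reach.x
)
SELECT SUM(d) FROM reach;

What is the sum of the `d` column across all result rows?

14

Base: (n23, d=0).
Iteration 1: edges from {n23} -> (n11, d=1), (n12, d=1).
Iteration 2: edges from {n11,n12} -> (n12, d=2), (n34, d=2), (n7, d=2).
Iteration 3: edges from {n12,n34,n7} -> (n13, d=3), (n7, d=3).
Iteration 4: no outgoing edges from {n13,n7}; recursion stops.
SUM(d) = 0 + 1 + 1 + 2 + 2 + 2 + 3 + 3 = 14.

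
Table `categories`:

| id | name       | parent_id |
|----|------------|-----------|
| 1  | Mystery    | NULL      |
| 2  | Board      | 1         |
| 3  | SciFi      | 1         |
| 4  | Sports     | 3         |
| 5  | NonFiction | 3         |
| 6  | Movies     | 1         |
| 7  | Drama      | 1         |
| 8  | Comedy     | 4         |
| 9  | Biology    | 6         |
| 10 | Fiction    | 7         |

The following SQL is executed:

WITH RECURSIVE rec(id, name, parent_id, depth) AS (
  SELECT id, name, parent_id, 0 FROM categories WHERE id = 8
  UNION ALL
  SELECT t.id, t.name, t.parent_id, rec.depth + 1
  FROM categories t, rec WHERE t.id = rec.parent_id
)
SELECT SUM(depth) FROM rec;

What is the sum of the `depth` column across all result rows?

Base: id=8 (Comedy), parent_id=4, depth 0.
Iteration 1: join on id=4 -> Sports (id 4, parent_id=3, depth 1).
Iteration 2: join on id=3 -> SciFi (id 3, parent_id=1, depth 2).
Iteration 3: join on id=1 -> Mystery (id 1, parent_id=NULL, depth 3).
Iteration 4: parent_id is NULL; no match; recursion stops.
SUM(depth) = 0 + 1 + 2 + 3 = 6.

6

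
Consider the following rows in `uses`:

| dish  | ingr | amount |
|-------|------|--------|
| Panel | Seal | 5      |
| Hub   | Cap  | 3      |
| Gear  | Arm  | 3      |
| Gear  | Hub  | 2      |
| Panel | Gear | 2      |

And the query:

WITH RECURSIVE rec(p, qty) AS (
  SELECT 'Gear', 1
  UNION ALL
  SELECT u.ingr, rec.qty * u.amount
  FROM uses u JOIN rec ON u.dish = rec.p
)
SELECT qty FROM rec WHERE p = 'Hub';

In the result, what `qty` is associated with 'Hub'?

Base: (Gear, qty=1).
Iteration 1: components of {Gear} -> Arm = 1*3 = 3, Hub = 1*2 = 2.
Iteration 2: components of {Arm,Hub} -> Cap = 2*3 = 6.
Iteration 3: no further components; recursion stops.

2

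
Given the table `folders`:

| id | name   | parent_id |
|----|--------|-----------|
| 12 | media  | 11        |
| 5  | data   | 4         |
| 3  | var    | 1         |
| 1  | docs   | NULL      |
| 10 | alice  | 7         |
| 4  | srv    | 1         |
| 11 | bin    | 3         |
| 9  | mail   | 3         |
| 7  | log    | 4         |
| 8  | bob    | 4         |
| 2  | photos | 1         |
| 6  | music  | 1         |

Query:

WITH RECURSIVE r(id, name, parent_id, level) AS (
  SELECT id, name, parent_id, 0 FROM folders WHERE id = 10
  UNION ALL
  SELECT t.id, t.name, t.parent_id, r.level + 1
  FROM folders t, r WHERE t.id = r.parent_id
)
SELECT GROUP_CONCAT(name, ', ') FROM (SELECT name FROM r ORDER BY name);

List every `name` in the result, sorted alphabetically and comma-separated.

Base: id=10 (alice), parent_id=7, level 0.
Iteration 1: join on id=7 -> log (id 7, parent_id=4, level 1).
Iteration 2: join on id=4 -> srv (id 4, parent_id=1, level 2).
Iteration 3: join on id=1 -> docs (id 1, parent_id=NULL, level 3).
Iteration 4: parent_id is NULL; no match; recursion stops.

alice, docs, log, srv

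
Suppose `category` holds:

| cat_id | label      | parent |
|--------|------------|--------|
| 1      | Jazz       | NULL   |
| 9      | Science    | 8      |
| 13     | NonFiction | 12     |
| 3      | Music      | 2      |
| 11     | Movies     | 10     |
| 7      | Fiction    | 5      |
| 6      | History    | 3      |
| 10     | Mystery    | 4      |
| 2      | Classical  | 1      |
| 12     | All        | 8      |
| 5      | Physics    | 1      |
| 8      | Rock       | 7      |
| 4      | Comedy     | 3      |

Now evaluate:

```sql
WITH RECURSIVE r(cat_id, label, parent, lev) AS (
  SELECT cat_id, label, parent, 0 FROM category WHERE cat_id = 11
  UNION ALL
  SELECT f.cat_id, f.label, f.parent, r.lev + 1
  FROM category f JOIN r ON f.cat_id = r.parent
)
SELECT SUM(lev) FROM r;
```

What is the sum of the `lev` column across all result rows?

15

Base: cat_id=11 (Movies), parent=10, lev 0.
Iteration 1: join on cat_id=10 -> Mystery (id 10, parent=4, lev 1).
Iteration 2: join on cat_id=4 -> Comedy (id 4, parent=3, lev 2).
Iteration 3: join on cat_id=3 -> Music (id 3, parent=2, lev 3).
Iteration 4: join on cat_id=2 -> Classical (id 2, parent=1, lev 4).
Iteration 5: join on cat_id=1 -> Jazz (id 1, parent=NULL, lev 5).
Iteration 6: parent is NULL; no match; recursion stops.
SUM(lev) = 0 + 1 + 2 + 3 + 4 + 5 = 15.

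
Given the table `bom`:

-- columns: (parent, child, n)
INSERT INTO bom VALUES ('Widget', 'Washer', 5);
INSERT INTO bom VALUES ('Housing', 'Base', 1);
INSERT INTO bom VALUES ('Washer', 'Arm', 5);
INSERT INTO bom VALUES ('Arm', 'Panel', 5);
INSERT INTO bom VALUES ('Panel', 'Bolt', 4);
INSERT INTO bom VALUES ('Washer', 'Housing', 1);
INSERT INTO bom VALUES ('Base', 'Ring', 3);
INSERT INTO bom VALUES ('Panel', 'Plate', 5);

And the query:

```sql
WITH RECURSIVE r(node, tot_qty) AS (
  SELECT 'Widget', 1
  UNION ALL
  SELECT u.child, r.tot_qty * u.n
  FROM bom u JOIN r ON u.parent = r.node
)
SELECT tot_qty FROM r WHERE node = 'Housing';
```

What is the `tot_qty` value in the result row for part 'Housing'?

Base: (Widget, tot_qty=1).
Iteration 1: components of {Widget} -> Washer = 1*5 = 5.
Iteration 2: components of {Washer} -> Arm = 5*5 = 25, Housing = 5*1 = 5.
Iteration 3: components of {Arm,Housing} -> Base = 5*1 = 5, Panel = 25*5 = 125.
Iteration 4: components of {Base,Panel} -> Bolt = 125*4 = 500, Plate = 125*5 = 625, Ring = 5*3 = 15.
Iteration 5: no further components; recursion stops.

5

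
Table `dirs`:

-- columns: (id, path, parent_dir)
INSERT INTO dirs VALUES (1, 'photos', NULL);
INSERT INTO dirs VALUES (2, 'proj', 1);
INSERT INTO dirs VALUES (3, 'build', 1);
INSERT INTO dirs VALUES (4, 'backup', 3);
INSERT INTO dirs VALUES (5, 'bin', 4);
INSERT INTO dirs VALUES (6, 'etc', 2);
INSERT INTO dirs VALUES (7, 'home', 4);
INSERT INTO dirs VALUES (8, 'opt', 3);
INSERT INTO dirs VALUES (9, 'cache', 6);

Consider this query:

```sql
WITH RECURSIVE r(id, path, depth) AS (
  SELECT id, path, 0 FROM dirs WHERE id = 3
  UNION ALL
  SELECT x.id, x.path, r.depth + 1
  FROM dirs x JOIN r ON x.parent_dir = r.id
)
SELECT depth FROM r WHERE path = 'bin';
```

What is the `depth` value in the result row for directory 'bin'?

2

Base: id=3 (build) at depth 0.
Iteration 1: rows with parent_dir in {3} -> backup (id 4, depth 1), opt (id 8, depth 1).
Iteration 2: rows with parent_dir in {4,8} -> bin (id 5, depth 2), home (id 7, depth 2).
Iteration 3: no rows with parent_dir in {5,7}; recursion stops.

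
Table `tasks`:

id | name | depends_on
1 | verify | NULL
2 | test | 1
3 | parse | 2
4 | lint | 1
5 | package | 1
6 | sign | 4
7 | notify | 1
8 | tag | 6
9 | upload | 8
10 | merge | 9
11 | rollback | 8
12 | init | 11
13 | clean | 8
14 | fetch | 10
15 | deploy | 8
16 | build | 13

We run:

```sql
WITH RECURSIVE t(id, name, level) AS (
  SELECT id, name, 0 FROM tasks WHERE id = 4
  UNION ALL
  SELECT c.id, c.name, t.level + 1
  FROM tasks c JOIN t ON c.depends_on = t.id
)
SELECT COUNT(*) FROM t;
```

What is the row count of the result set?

11

Base: id=4 (lint) at level 0.
Iteration 1: rows with depends_on in {4} -> sign (id 6, level 1).
Iteration 2: rows with depends_on in {6} -> tag (id 8, level 2).
Iteration 3: rows with depends_on in {8} -> upload (id 9, level 3), rollback (id 11, level 3), clean (id 13, level 3), deploy (id 15, level 3).
Iteration 4: rows with depends_on in {9,11,13,15} -> merge (id 10, level 4), init (id 12, level 4), build (id 16, level 4).
Iteration 5: rows with depends_on in {10,12,16} -> fetch (id 14, level 5).
Iteration 6: no rows with depends_on in {14}; recursion stops.
Total rows emitted: 11.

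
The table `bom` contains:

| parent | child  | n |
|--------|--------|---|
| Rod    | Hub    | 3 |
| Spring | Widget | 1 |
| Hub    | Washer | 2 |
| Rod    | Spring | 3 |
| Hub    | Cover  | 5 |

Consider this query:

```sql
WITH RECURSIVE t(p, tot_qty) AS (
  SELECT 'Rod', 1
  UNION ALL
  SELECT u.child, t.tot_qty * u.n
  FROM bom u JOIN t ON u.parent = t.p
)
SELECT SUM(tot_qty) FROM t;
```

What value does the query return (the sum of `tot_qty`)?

31

Base: (Rod, tot_qty=1).
Iteration 1: components of {Rod} -> Hub = 1*3 = 3, Spring = 1*3 = 3.
Iteration 2: components of {Hub,Spring} -> Cover = 3*5 = 15, Washer = 3*2 = 6, Widget = 3*1 = 3.
Iteration 3: no further components; recursion stops.
SUM(tot_qty) = 1 + 3 + 3 + 6 + 15 + 3 = 31.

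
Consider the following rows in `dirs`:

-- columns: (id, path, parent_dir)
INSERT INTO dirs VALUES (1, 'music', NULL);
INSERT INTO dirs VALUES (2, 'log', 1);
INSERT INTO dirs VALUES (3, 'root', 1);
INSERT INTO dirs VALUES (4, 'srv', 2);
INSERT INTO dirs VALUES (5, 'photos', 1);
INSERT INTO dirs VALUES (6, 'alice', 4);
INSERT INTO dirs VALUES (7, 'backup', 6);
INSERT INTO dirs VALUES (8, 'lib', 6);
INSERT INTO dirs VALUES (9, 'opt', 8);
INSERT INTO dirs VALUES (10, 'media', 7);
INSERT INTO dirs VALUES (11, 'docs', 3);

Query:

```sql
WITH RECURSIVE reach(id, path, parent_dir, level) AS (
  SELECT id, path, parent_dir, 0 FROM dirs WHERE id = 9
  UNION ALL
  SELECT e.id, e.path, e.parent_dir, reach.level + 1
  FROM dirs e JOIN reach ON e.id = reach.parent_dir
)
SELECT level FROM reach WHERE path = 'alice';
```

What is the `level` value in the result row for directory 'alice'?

Base: id=9 (opt), parent_dir=8, level 0.
Iteration 1: join on id=8 -> lib (id 8, parent_dir=6, level 1).
Iteration 2: join on id=6 -> alice (id 6, parent_dir=4, level 2).
Iteration 3: join on id=4 -> srv (id 4, parent_dir=2, level 3).
Iteration 4: join on id=2 -> log (id 2, parent_dir=1, level 4).
Iteration 5: join on id=1 -> music (id 1, parent_dir=NULL, level 5).
Iteration 6: parent_dir is NULL; no match; recursion stops.

2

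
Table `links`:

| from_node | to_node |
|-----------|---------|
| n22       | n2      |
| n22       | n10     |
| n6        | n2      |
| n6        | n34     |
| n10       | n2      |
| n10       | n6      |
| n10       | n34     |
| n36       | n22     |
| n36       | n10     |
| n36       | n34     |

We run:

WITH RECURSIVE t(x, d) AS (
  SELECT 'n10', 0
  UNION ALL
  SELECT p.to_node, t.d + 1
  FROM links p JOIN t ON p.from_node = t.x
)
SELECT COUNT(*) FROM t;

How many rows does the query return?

6

Base: (n10, d=0).
Iteration 1: edges from {n10} -> (n2, d=1), (n34, d=1), (n6, d=1).
Iteration 2: edges from {n2,n34,n6} -> (n2, d=2), (n34, d=2).
Iteration 3: no outgoing edges from {n2,n34}; recursion stops.
Total rows emitted: 6.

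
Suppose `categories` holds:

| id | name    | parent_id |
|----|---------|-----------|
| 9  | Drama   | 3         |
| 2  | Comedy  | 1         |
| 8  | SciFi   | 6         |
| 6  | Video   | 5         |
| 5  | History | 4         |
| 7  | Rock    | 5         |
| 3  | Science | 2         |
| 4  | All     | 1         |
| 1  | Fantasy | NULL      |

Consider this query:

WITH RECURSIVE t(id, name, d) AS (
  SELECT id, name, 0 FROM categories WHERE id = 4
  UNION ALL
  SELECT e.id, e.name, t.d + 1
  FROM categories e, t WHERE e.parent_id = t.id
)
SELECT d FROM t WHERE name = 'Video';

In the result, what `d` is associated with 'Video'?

Base: id=4 (All) at d 0.
Iteration 1: rows with parent_id in {4} -> History (id 5, d 1).
Iteration 2: rows with parent_id in {5} -> Video (id 6, d 2), Rock (id 7, d 2).
Iteration 3: rows with parent_id in {6,7} -> SciFi (id 8, d 3).
Iteration 4: no rows with parent_id in {8}; recursion stops.

2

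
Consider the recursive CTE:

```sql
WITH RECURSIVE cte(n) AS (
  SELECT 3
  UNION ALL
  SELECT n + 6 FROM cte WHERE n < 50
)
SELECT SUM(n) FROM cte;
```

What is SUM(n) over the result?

Base: n=3.
Iteration 1: 3 < 50 holds -> n = 3 + 6 = 9.
Iteration 2: 9 < 50 holds -> n = 9 + 6 = 15.
Iteration 3: 15 < 50 holds -> n = 15 + 6 = 21.
Iteration 4: 21 < 50 holds -> n = 21 + 6 = 27.
Iteration 5: 27 < 50 holds -> n = 27 + 6 = 33.
Iteration 6: 33 < 50 holds -> n = 33 + 6 = 39.
Iteration 7: 39 < 50 holds -> n = 39 + 6 = 45.
Iteration 8: 45 < 50 holds -> n = 45 + 6 = 51.
Iteration 9: 51 < 50 fails; recursion stops.
SUM(n) = 3 + 9 + 15 + 21 + 27 + 33 + 39 + 45 + 51 = 243.

243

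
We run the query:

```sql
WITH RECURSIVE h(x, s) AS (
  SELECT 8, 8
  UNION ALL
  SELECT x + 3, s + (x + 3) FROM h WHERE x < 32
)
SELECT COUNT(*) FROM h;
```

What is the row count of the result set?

Base: x=8, s=8.
Iteration 1: 8 < 32 holds -> x = 8 + 3 = 11, s = 8 + 11 = 19.
Iteration 2: 11 < 32 holds -> x = 11 + 3 = 14, s = 19 + 14 = 33.
Iteration 3: 14 < 32 holds -> x = 14 + 3 = 17, s = 33 + 17 = 50.
Iteration 4: 17 < 32 holds -> x = 17 + 3 = 20, s = 50 + 20 = 70.
Iteration 5: 20 < 32 holds -> x = 20 + 3 = 23, s = 70 + 23 = 93.
Iteration 6: 23 < 32 holds -> x = 23 + 3 = 26, s = 93 + 26 = 119.
Iteration 7: 26 < 32 holds -> x = 26 + 3 = 29, s = 119 + 29 = 148.
Iteration 8: 29 < 32 holds -> x = 29 + 3 = 32, s = 148 + 32 = 180.
Iteration 9: 32 < 32 fails; recursion stops.
Total rows emitted: 9.

9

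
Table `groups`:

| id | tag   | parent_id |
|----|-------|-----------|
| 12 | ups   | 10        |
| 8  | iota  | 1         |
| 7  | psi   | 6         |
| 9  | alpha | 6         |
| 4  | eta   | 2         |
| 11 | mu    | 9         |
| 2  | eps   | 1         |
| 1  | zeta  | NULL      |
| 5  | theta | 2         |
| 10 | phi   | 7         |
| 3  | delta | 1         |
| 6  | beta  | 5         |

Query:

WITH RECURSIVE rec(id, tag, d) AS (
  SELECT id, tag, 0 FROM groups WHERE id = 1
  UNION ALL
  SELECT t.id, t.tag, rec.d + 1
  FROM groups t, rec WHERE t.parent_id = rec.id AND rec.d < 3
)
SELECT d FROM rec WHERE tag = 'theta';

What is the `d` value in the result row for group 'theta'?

2

Base: id=1 (zeta) at d 0.
Iteration 1: rows with parent_id in {1} -> eps (id 2, d 1), delta (id 3, d 1), iota (id 8, d 1).
Iteration 2: rows with parent_id in {2,3,8} -> eta (id 4, d 2), theta (id 5, d 2).
Iteration 3: rows with parent_id in {4,5} -> beta (id 6, d 3).
Iteration 4: d < 3 fails for all current rows; recursion stops.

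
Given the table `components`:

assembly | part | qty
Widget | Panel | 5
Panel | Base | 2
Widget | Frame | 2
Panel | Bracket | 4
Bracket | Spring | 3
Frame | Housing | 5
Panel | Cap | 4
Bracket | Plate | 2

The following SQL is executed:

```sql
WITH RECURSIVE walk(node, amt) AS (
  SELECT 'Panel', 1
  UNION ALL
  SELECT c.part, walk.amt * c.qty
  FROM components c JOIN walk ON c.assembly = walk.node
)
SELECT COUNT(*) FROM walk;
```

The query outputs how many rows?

Base: (Panel, amt=1).
Iteration 1: components of {Panel} -> Base = 1*2 = 2, Bracket = 1*4 = 4, Cap = 1*4 = 4.
Iteration 2: components of {Base,Bracket,Cap} -> Plate = 4*2 = 8, Spring = 4*3 = 12.
Iteration 3: no further components; recursion stops.
Total rows emitted: 6.

6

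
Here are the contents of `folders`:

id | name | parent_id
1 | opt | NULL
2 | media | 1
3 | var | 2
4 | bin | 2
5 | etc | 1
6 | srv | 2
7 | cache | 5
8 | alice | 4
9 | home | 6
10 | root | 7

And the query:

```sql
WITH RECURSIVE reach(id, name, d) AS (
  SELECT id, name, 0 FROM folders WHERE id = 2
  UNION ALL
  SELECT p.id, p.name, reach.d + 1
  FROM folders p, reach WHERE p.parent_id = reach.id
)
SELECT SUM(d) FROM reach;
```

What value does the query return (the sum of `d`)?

7

Base: id=2 (media) at d 0.
Iteration 1: rows with parent_id in {2} -> var (id 3, d 1), bin (id 4, d 1), srv (id 6, d 1).
Iteration 2: rows with parent_id in {3,4,6} -> alice (id 8, d 2), home (id 9, d 2).
Iteration 3: no rows with parent_id in {8,9}; recursion stops.
SUM(d) = 0 + 1 + 1 + 1 + 2 + 2 = 7.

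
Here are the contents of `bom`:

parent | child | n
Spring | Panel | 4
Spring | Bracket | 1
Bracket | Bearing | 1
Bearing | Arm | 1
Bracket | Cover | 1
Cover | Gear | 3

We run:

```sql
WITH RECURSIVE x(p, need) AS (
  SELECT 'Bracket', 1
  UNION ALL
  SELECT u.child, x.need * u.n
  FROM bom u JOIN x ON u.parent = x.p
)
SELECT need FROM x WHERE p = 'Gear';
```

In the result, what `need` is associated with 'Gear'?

3

Base: (Bracket, need=1).
Iteration 1: components of {Bracket} -> Bearing = 1*1 = 1, Cover = 1*1 = 1.
Iteration 2: components of {Bearing,Cover} -> Arm = 1*1 = 1, Gear = 1*3 = 3.
Iteration 3: no further components; recursion stops.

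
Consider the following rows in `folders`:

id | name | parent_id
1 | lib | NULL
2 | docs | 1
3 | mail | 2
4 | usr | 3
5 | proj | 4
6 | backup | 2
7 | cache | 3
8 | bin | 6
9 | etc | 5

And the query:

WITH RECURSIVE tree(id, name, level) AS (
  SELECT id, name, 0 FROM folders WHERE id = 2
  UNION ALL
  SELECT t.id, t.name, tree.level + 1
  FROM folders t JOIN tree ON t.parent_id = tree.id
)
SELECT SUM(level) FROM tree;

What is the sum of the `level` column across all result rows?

Base: id=2 (docs) at level 0.
Iteration 1: rows with parent_id in {2} -> mail (id 3, level 1), backup (id 6, level 1).
Iteration 2: rows with parent_id in {3,6} -> usr (id 4, level 2), cache (id 7, level 2), bin (id 8, level 2).
Iteration 3: rows with parent_id in {4,7,8} -> proj (id 5, level 3).
Iteration 4: rows with parent_id in {5} -> etc (id 9, level 4).
Iteration 5: no rows with parent_id in {9}; recursion stops.
SUM(level) = 0 + 1 + 1 + 2 + 2 + 2 + 3 + 4 = 15.

15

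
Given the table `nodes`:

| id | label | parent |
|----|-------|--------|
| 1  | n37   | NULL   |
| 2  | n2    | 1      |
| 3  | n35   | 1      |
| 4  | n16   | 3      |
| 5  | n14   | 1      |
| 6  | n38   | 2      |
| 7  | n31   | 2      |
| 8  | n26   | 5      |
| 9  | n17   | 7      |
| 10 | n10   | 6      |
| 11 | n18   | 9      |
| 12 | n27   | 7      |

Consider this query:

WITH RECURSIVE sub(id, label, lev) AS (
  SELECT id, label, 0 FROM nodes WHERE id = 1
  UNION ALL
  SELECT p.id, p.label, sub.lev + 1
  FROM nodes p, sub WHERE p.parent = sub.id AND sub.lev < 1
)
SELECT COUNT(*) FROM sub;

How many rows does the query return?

Base: id=1 (n37) at lev 0.
Iteration 1: rows with parent in {1} -> n2 (id 2, lev 1), n35 (id 3, lev 1), n14 (id 5, lev 1).
Iteration 2: lev < 1 fails for all current rows; recursion stops.
Total rows emitted: 4.

4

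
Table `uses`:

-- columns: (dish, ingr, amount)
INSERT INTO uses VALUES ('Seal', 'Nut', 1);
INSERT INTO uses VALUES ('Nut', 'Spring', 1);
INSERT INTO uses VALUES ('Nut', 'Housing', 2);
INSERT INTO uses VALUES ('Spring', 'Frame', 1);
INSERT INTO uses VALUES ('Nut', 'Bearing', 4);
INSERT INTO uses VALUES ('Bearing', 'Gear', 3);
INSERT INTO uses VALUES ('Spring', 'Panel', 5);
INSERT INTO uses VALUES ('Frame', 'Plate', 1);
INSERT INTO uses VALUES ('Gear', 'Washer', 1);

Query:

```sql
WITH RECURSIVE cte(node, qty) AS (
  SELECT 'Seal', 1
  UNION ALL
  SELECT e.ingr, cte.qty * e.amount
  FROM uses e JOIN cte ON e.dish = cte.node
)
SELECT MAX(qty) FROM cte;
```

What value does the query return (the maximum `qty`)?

Base: (Seal, qty=1).
Iteration 1: components of {Seal} -> Nut = 1*1 = 1.
Iteration 2: components of {Nut} -> Bearing = 1*4 = 4, Housing = 1*2 = 2, Spring = 1*1 = 1.
Iteration 3: components of {Bearing,Housing,Spring} -> Frame = 1*1 = 1, Gear = 4*3 = 12, Panel = 1*5 = 5.
Iteration 4: components of {Frame,Gear,Panel} -> Plate = 1*1 = 1, Washer = 12*1 = 12.
Iteration 5: no further components; recursion stops.
qty values: 1, 1, 1, 2, 4, 1, 5, 12, 1, 12; the maximum is 12.

12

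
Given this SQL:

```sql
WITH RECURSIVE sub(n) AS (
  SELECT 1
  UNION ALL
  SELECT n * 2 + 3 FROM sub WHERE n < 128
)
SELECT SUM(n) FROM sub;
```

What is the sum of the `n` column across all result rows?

Base: n=1.
Iteration 1: 1 < 128 holds -> n = 1 * 2 + 3 = 5.
Iteration 2: 5 < 128 holds -> n = 5 * 2 + 3 = 13.
Iteration 3: 13 < 128 holds -> n = 13 * 2 + 3 = 29.
Iteration 4: 29 < 128 holds -> n = 29 * 2 + 3 = 61.
Iteration 5: 61 < 128 holds -> n = 61 * 2 + 3 = 125.
Iteration 6: 125 < 128 holds -> n = 125 * 2 + 3 = 253.
Iteration 7: 253 < 128 fails; recursion stops.
SUM(n) = 1 + 5 + 13 + 29 + 61 + 125 + 253 = 487.

487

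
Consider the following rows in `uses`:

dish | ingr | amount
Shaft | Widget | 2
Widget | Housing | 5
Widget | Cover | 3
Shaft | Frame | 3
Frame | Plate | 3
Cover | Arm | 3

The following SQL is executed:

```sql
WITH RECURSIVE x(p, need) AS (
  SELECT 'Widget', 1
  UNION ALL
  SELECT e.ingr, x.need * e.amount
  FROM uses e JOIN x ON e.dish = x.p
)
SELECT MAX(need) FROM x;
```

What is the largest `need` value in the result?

Base: (Widget, need=1).
Iteration 1: components of {Widget} -> Cover = 1*3 = 3, Housing = 1*5 = 5.
Iteration 2: components of {Cover,Housing} -> Arm = 3*3 = 9.
Iteration 3: no further components; recursion stops.
need values: 1, 5, 3, 9; the maximum is 9.

9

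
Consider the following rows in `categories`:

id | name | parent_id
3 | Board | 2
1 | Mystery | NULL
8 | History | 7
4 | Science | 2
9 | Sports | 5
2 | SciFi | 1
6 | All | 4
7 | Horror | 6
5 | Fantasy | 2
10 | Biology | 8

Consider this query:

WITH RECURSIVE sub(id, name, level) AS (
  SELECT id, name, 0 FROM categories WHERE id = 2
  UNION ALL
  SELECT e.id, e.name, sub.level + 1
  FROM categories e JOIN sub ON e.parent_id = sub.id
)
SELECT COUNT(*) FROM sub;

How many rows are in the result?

9

Base: id=2 (SciFi) at level 0.
Iteration 1: rows with parent_id in {2} -> Board (id 3, level 1), Science (id 4, level 1), Fantasy (id 5, level 1).
Iteration 2: rows with parent_id in {3,4,5} -> All (id 6, level 2), Sports (id 9, level 2).
Iteration 3: rows with parent_id in {6,9} -> Horror (id 7, level 3).
Iteration 4: rows with parent_id in {7} -> History (id 8, level 4).
Iteration 5: rows with parent_id in {8} -> Biology (id 10, level 5).
Iteration 6: no rows with parent_id in {10}; recursion stops.
Total rows emitted: 9.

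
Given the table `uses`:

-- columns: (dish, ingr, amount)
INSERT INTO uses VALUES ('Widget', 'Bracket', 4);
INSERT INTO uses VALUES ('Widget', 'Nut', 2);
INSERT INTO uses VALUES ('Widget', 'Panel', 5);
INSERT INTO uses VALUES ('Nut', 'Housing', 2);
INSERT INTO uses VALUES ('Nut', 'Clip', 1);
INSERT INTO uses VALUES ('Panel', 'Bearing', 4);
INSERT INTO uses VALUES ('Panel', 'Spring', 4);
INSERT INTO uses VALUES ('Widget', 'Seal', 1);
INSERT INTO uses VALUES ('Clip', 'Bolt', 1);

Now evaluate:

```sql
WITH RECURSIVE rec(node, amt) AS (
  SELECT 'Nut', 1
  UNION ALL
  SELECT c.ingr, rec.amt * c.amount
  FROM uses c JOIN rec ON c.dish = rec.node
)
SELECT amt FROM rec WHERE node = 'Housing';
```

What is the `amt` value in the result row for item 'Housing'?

Base: (Nut, amt=1).
Iteration 1: components of {Nut} -> Clip = 1*1 = 1, Housing = 1*2 = 2.
Iteration 2: components of {Clip,Housing} -> Bolt = 1*1 = 1.
Iteration 3: no further components; recursion stops.

2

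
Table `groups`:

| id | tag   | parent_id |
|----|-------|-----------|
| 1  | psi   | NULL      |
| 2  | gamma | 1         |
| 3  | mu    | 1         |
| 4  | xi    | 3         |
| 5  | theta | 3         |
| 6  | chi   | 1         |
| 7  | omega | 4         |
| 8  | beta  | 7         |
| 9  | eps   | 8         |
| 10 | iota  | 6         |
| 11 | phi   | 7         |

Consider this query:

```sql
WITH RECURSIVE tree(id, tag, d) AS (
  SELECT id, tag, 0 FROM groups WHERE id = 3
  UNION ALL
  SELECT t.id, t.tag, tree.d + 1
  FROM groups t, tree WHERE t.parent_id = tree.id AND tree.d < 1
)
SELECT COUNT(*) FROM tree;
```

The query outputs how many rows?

Base: id=3 (mu) at d 0.
Iteration 1: rows with parent_id in {3} -> xi (id 4, d 1), theta (id 5, d 1).
Iteration 2: d < 1 fails for all current rows; recursion stops.
Total rows emitted: 3.

3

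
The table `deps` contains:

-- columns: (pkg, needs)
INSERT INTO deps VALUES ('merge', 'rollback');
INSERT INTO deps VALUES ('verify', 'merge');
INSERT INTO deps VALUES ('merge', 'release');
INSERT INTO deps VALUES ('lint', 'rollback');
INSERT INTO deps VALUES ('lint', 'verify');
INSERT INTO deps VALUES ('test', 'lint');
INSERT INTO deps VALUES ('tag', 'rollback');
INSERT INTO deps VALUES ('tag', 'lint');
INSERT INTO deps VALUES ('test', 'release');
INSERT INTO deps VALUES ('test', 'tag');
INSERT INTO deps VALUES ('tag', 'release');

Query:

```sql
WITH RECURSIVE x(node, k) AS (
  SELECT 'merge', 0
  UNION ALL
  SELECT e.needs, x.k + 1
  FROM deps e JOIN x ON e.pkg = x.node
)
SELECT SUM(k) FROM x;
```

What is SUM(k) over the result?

2

Base: (merge, k=0).
Iteration 1: edges from {merge} -> (release, k=1), (rollback, k=1).
Iteration 2: no outgoing edges from {release,rollback}; recursion stops.
SUM(k) = 0 + 1 + 1 = 2.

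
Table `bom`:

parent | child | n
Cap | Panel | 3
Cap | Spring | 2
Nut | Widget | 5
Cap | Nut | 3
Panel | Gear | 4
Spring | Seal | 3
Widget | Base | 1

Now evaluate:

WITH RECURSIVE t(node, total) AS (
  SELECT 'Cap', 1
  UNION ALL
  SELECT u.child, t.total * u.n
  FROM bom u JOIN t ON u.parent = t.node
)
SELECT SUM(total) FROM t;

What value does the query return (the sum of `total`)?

Base: (Cap, total=1).
Iteration 1: components of {Cap} -> Nut = 1*3 = 3, Panel = 1*3 = 3, Spring = 1*2 = 2.
Iteration 2: components of {Nut,Panel,Spring} -> Gear = 3*4 = 12, Seal = 2*3 = 6, Widget = 3*5 = 15.
Iteration 3: components of {Gear,Seal,Widget} -> Base = 15*1 = 15.
Iteration 4: no further components; recursion stops.
SUM(total) = 1 + 3 + 2 + 3 + 12 + 6 + 15 + 15 = 57.

57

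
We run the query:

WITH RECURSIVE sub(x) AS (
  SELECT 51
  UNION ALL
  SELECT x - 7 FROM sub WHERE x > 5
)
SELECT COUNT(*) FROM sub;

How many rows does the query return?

8

Base: x=51.
Iteration 1: 51 > 5 holds -> x = 51 - 7 = 44.
Iteration 2: 44 > 5 holds -> x = 44 - 7 = 37.
Iteration 3: 37 > 5 holds -> x = 37 - 7 = 30.
Iteration 4: 30 > 5 holds -> x = 30 - 7 = 23.
Iteration 5: 23 > 5 holds -> x = 23 - 7 = 16.
Iteration 6: 16 > 5 holds -> x = 16 - 7 = 9.
Iteration 7: 9 > 5 holds -> x = 9 - 7 = 2.
Iteration 8: 2 > 5 fails; recursion stops.
Total rows emitted: 8.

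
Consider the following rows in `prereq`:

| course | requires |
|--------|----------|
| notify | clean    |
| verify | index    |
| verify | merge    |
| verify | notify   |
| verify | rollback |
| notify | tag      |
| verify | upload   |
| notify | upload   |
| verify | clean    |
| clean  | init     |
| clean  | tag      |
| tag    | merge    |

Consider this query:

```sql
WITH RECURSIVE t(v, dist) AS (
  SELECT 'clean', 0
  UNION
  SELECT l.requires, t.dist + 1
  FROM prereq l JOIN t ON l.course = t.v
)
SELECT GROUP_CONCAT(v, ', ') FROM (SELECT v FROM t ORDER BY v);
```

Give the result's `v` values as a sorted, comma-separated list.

Base: (clean, dist=0).
Iteration 1: edges from {clean} -> (init, dist=1), (tag, dist=1).
Iteration 2: edges from {init,tag} -> (merge, dist=2).
Iteration 3: no outgoing edges from {merge}; recursion stops.

clean, init, merge, tag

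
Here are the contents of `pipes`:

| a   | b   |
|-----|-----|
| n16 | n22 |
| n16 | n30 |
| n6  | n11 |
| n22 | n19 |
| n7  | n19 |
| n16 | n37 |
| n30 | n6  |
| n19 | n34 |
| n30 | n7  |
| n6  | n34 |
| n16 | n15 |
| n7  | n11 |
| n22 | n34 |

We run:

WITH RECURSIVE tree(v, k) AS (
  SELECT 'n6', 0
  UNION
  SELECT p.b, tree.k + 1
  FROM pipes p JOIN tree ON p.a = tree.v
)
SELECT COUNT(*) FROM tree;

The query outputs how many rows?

Base: (n6, k=0).
Iteration 1: edges from {n6} -> (n11, k=1), (n34, k=1).
Iteration 2: no outgoing edges from {n11,n34}; recursion stops.
Total rows emitted: 3.

3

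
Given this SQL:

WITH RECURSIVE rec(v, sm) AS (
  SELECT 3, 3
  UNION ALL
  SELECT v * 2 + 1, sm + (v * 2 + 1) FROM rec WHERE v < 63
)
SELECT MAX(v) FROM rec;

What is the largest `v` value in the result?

Base: v=3, sm=3.
Iteration 1: 3 < 63 holds -> v = 3 * 2 + 1 = 7, sm = 3 + 7 = 10.
Iteration 2: 7 < 63 holds -> v = 7 * 2 + 1 = 15, sm = 10 + 15 = 25.
Iteration 3: 15 < 63 holds -> v = 15 * 2 + 1 = 31, sm = 25 + 31 = 56.
Iteration 4: 31 < 63 holds -> v = 31 * 2 + 1 = 63, sm = 56 + 63 = 119.
Iteration 5: 63 < 63 fails; recursion stops.
v values: 3, 7, 15, 31, 63; the maximum is 63.

63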